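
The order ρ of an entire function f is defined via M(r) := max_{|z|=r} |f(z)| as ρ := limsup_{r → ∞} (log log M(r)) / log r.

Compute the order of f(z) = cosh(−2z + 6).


cosh(w) is a linear combination of e^{iw} and e^{−iw} (or e^w, e^{−w} in the hyperbolic case), so |cosh(w)| ≤ e^{|w|}. With w = −2z + 6, |w| ≤ 2|z| + 6 = 2r + 6 on |z| = r, giving M(r) ≤ e^{2r + 6}, so ρ ≤ 1. On a suitable ray (z = it for sin/cos; z = t for sinh/cosh, t real → ∞), |cosh(−2z + 6)| grows like e^{2|t|}/2, so ρ ≥ 1. Hence ρ = 1.
Therefore ρ = 1.

Order ρ = 1.


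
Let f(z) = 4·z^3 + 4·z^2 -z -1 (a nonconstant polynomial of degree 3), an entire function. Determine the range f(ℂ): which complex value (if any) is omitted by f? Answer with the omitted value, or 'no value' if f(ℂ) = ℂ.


Little Picard bounds the complement of f(ℂ) to at most one point.
For every w ∈ ℂ, the equation p(z) − w = 0 is a nonconstant polynomial in z and hence has at least one root by the fundamental theorem of algebra. So p is surjective onto ℂ, omitting no value.

Omitted value: no value.


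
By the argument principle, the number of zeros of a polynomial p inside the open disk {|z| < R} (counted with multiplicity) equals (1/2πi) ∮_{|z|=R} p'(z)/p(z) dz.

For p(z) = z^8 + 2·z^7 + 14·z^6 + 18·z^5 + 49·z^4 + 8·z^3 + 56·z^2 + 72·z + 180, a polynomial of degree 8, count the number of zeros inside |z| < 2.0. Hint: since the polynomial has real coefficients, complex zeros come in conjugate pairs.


The zeros of p are: (-1 + 2i), (-1 - 2i), (1 + 1i), (1 - 1i), (-1 + 1i), (-1 - 1i), (0 + 3i), (0 - 3i).
Their magnitudes are: 2.236, 2.236, 1.414, 1.414, 1.414, 1.414, 3, 3.
Zeros with |z| < R = 2.0: (1 + 1i), (1 - 1i), (-1 + 1i), (-1 - 1i).
Count = 4.
By the argument principle, (1/2πi) ∮_{|z|=R} p'(z)/p(z) dz equals exactly this count.

Number of zeros inside |z| < 2.0: 4.


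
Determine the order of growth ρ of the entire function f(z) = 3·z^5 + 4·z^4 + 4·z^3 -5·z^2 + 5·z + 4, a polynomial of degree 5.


|f(z)| ≤ Σ|c_k|·r^k = O(r^5) as r → ∞. Polynomial growth is O(e^{r^ε}) for every ε > 0 (since r^5/e^{r^ε} → 0), so ρ ≤ ε for all ε > 0, i.e. ρ = 0. Every nonconstant polynomial has order 0.
Therefore ρ = 0.

Order ρ = 0.


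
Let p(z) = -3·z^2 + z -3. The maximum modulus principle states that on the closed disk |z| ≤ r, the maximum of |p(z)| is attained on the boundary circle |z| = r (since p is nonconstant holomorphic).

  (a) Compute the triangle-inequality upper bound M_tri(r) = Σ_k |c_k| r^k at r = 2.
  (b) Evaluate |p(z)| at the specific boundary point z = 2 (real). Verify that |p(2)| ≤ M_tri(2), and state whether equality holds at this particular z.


Coefficients: c_0 = -3, c_1 = 1, c_2 = -3. Radius r = 2.
Part (a). Triangle bound: M_tri(r) = Σ_k |c_k| r^k
  = |-3|·2^0 + |1|·2^1 + |-3|·2^2
  = 3 + 2 + 12 = 17.
This bounds M(r) := max_{|z|=r} |p(z)| from above; equality holds iff all terms c_k z^k can be made to align in phase at a single z on |z|=r.
Part (b). At z = 2 (real, on the circle |z| = r):
  p(2) = (-3)·2^0 + (1)·2^1 + (-3)·2^2 = -13.
  |p(2)| = 13.
Check: |p(2)| = 13 ≤ 17 = M_tri(2). ✓ Equality does not hold at z = 2 (the coefficients have mixed signs, so the terms do not all align in phase there).

M_tri(2) = 17; |p(2)| = 13; equality at z=2: no.


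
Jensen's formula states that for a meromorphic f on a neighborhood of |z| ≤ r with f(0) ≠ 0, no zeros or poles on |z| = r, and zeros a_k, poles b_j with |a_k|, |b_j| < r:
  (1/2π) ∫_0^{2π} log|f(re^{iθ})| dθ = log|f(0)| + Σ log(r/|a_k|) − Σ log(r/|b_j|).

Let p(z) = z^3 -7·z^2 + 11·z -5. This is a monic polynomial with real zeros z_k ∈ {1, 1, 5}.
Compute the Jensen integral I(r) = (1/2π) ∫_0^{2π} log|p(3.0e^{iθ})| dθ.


Zeros: 1, 1, 5; r = 3.0.
Inside |z| < r: 1, 1. Outside (|z| ≥ r): 5.
p(0) = -5, so log|p(0)| = log(5) = 1.6094.
Apply Jensen: I(r) = log|p(0)| + Σ_k log(r/|z_k|), summed over zeros inside |z| < r.
  log(r/|z_k|) for z_k = 1: log(3.0/1) = 1.0986
  log(r/|z_k|) for z_k = 1: log(3.0/1) = 1.0986
  Outside zeros (5) contribute nothing to the Jensen sum.
Sum over inside zeros: 2.1972.
I(r) = log|p(0)| + (inside sum) = 1.6094 + 2.1972 = 3.8067.
Note: since some zeros are outside |z| ≤ r, the simplified n·log(r) form does NOT apply — only the inside zeros contribute.

I(r) ≈ 3.8067.


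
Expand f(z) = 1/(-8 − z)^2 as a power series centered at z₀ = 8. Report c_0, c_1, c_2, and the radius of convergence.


Let w = z − z₀, so z = z₀ + w.
Then -8 − z = -8 − (z₀ + w) = (-8 − z₀) − w = -16 − w.
f(z) = 1/(-16 − w)^2 = (1/(-16)^2) · (1 − w/(-16))^{−2}.
By the binomial series (1−u)^{−2} = Σ_{n≥0} C(n+1, 1) u^n for |u|<1, with u = w/(-16):
  c_n = C(n+1, 1) / (-16)^(n+2).
  c_0 = 1/(-16)^2 = 1/256.
  c_1 = 2/(-16)^3 = -1/2048.
  c_2 = 3/(-16)^4 = 3/65536.
The series is valid for |w/d| < 1, i.e. |z − z₀| < |d|.
Radius of convergence: R = |-8 − z₀| = |-16| = 16 (distance from z₀ to the singularity z = -8).

c_0 = 1/256, c_1 = -1/2048, c_2 = 3/65536; R = 16.


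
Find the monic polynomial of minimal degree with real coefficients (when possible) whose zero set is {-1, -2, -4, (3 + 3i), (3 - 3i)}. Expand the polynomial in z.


The polynomial is p(z) = ∏_{α ∈ S} (z − α), where S = {-1, -2, -4, (3 + 3i), (3 - 3i)}.
Expanding the product yields: p(z) = z^5 + z^4 -10·z^3 + 50·z^2 + 204·z + 144.
Note conjugate pairs combine to real quadratics: (z − (3+3i))(z − (3−3i)) = z² − 6z + 18.
The resulting polynomial has degree 5 and real coefficients as required.

p(z) = z^5 + z^4 -10·z^3 + 50·z^2 + 204·z + 144.


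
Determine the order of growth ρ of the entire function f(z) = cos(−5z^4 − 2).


Write cos(w) = (e^{iw} ± e^{−iw})/(2 or 2i), so |cos(w)| ≤ e^{|w|}. With w = −5z^4 − 2, |w| ≤ 5r^4 + 2 on |z|=r, giving M(r) ≤ e^{5r^4 + 2} and ρ ≤ 4. For the lower bound, choose z on |z|=r with -5z^4 purely imaginary of modulus 5r^4; then |cos(−5z^4 − 2)| grows like e^{5r^4}/2, so ρ ≥ 4. Hence ρ = 4.
Therefore ρ = 4.

Order ρ = 4.


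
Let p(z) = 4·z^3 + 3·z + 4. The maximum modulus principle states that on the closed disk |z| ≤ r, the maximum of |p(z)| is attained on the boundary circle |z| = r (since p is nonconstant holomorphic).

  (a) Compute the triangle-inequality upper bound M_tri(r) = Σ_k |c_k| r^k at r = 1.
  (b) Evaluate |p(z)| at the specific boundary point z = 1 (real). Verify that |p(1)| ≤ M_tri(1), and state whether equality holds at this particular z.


Coefficients: c_0 = 4, c_1 = 3, c_2 = 0, c_3 = 4. Radius r = 1.
Part (a). Triangle bound: M_tri(r) = Σ_k |c_k| r^k
  = |4|·1^0 + |3|·1^1 + |0|·1^2 + |4|·1^3
  = 4 + 3 + 0 + 4 = 11.
This bounds M(r) := max_{|z|=r} |p(z)| from above; equality holds iff all terms c_k z^k can be made to align in phase at a single z on |z|=r.
Part (b). At z = 1 (real, on the circle |z| = r):
  p(1) = (4)·1^0 + (3)·1^1 + (0)·1^2 + (4)·1^3 = 11.
  |p(1)| = 11.
Since all nonzero coefficients share the same sign, |p(1)| = 11 = M_tri(1); the triangle bound is attained at z = 1, so in fact M(r) = 11.

M_tri(1) = 11; |p(1)| = 11; equality at z=1: yes.


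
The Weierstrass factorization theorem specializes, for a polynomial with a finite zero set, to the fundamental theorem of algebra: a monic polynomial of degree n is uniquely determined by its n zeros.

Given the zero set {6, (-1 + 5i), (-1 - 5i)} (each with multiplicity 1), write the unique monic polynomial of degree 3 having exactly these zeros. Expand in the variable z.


The polynomial is p(z) = ∏_{α ∈ S} (z − α), where S = {6, (-1 + 5i), (-1 - 5i)}.
Expanding the product yields: p(z) = z^3 -4·z^2 + 14·z -156.
Note conjugate pairs combine to real quadratics: (z − (-1+5i))(z − (-1−5i)) = z² + 2z + 26.
The resulting polynomial has degree 3 and real coefficients as required.

p(z) = z^3 -4·z^2 + 14·z -156.


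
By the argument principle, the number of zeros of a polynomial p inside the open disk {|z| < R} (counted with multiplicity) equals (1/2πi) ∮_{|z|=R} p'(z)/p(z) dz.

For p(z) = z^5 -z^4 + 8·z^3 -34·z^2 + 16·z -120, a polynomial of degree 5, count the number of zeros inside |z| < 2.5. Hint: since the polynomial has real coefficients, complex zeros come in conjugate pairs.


The zeros of p are: (-1 + 3i), (-1 - 3i), (0 + 2i), (0 - 2i), 3.
Their magnitudes are: 3.162, 3.162, 2, 2, 3.
Zeros with |z| < R = 2.5: (0 + 2i), (0 - 2i).
Count = 2.
By the argument principle, (1/2πi) ∮_{|z|=R} p'(z)/p(z) dz equals exactly this count.

Number of zeros inside |z| < 2.5: 2.


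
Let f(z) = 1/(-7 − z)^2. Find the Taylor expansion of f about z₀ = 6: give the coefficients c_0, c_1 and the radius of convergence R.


Let w = z − z₀, so z = z₀ + w.
Then -7 − z = -7 − (z₀ + w) = (-7 − z₀) − w = -13 − w.
f(z) = 1/(-13 − w)^2 = (1/(-13)^2) · (1 − w/(-13))^{−2}.
By the binomial series (1−u)^{−2} = Σ_{n≥0} C(n+1, 1) u^n for |u|<1, with u = w/(-13):
  c_n = C(n+1, 1) / (-13)^(n+2).
  c_0 = 1/(-13)^2 = 1/169.
  c_1 = 2/(-13)^3 = -2/2197.
The series is valid for |w/d| < 1, i.e. |z − z₀| < |d|.
Radius of convergence: R = |-7 − z₀| = |-13| = 13 (distance from z₀ to the singularity z = -7).

c_0 = 1/169, c_1 = -2/2197; R = 13.


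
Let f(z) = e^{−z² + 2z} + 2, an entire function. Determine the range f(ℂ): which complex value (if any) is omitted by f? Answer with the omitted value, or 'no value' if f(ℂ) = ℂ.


Little Picard bounds the complement of f(ℂ) to at most one point.
The exponent g(z) = −z² + 2z is a nonconstant polynomial, hence surjective onto ℂ. So e^{g(z)} takes every value in {e^w : w ∈ ℂ} = ℂ ∖ {0}. Adding 2 shifts the range to ℂ ∖ {2}. f omits exactly 2.

Omitted value: 2.


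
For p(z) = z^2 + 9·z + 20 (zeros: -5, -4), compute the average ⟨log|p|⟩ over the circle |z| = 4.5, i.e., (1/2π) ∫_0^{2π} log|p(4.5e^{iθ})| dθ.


Zeros: -5, -4; r = 4.5.
Inside |z| < r: -4. Outside (|z| ≥ r): -5.
p(0) = 20, so log|p(0)| = log(20) = 2.9957.
Apply Jensen: I(r) = log|p(0)| + Σ_k log(r/|z_k|), summed over zeros inside |z| < r.
  log(r/|z_k|) for z_k = -4: log(4.5/4) = 0.1178
  Outside zeros (-5) contribute nothing to the Jensen sum.
Sum over inside zeros: 0.1178.
I(r) = log|p(0)| + (inside sum) = 2.9957 + 0.1178 = 3.1135.
Note: since some zeros are outside |z| ≤ r, the simplified n·log(r) form does NOT apply — only the inside zeros contribute.

I(r) ≈ 3.1135.


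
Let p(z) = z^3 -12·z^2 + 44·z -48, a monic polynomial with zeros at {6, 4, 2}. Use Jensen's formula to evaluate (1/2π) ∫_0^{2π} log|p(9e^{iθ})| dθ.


Zeros: 2, 4, 6; r = 9.
Inside |z| < r: 2, 4, 6. Outside (|z| ≥ r): ∅.
p(0) = -48, so log|p(0)| = log(48) = 3.8712.
Apply Jensen: I(r) = log|p(0)| + Σ_k log(r/|z_k|), summed over zeros inside |z| < r.
  log(r/|z_k|) for z_k = 6: log(9/6) = 0.4055
  log(r/|z_k|) for z_k = 4: log(9/4) = 0.8109
  log(r/|z_k|) for z_k = 2: log(9/2) = 1.5041
Sum over inside zeros: 2.7205.
I(r) = log|p(0)| + (inside sum) = 3.8712 + 2.7205 = 6.5917.
Closed form (all zeros inside, monic): I(r) = n·log(r) = 3·log(9) = 6.5917. ✓

I(r) ≈ 6.5917.


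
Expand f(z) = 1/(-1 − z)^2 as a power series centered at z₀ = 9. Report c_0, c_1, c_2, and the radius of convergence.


Let w = z − z₀, so z = z₀ + w.
Then -1 − z = -1 − (z₀ + w) = (-1 − z₀) − w = -10 − w.
f(z) = 1/(-10 − w)^2 = (1/(-10)^2) · (1 − w/(-10))^{−2}.
By the binomial series (1−u)^{−2} = Σ_{n≥0} C(n+1, 1) u^n for |u|<1, with u = w/(-10):
  c_n = C(n+1, 1) / (-10)^(n+2).
  c_0 = 1/(-10)^2 = 1/100.
  c_1 = 2/(-10)^3 = -1/500.
  c_2 = 3/(-10)^4 = 3/10000.
The series is valid for |w/d| < 1, i.e. |z − z₀| < |d|.
Radius of convergence: R = |-1 − z₀| = |-10| = 10 (distance from z₀ to the singularity z = -1).

c_0 = 1/100, c_1 = -1/500, c_2 = 3/10000; R = 10.


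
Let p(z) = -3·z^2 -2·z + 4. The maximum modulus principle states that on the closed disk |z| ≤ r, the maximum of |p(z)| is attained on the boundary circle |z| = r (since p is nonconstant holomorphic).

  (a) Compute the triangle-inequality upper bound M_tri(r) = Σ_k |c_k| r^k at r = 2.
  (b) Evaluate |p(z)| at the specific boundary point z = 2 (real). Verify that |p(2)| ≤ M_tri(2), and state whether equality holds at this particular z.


Coefficients: c_0 = 4, c_1 = -2, c_2 = -3. Radius r = 2.
Part (a). Triangle bound: M_tri(r) = Σ_k |c_k| r^k
  = |4|·2^0 + |-2|·2^1 + |-3|·2^2
  = 4 + 4 + 12 = 20.
This bounds M(r) := max_{|z|=r} |p(z)| from above; equality holds iff all terms c_k z^k can be made to align in phase at a single z on |z|=r.
Part (b). At z = 2 (real, on the circle |z| = r):
  p(2) = (4)·2^0 + (-2)·2^1 + (-3)·2^2 = -12.
  |p(2)| = 12.
Check: |p(2)| = 12 ≤ 20 = M_tri(2). ✓ Equality does not hold at z = 2 (the coefficients have mixed signs, so the terms do not all align in phase there).

M_tri(2) = 20; |p(2)| = 12; equality at z=2: no.


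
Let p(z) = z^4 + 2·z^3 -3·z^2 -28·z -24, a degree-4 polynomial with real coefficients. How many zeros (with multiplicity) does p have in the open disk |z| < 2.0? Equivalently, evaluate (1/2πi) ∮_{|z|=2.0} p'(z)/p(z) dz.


The zeros of p are: -1, 3, (-2 + 2i), (-2 - 2i).
Their magnitudes are: 1, 3, 2.828, 2.828.
Zeros with |z| < R = 2.0: -1.
Count = 1.
By the argument principle, (1/2πi) ∮_{|z|=R} p'(z)/p(z) dz equals exactly this count.

Number of zeros inside |z| < 2.0: 1.


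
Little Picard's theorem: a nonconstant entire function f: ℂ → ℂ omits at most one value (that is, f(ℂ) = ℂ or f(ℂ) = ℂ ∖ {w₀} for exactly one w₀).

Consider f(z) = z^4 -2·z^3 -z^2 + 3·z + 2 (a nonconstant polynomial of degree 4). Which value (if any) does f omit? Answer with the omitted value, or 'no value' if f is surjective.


Little Picard bounds the complement of f(ℂ) to at most one point.
For every w ∈ ℂ, the equation p(z) − w = 0 is a nonconstant polynomial in z and hence has at least one root by the fundamental theorem of algebra. So p is surjective onto ℂ, omitting no value.

Omitted value: no value.


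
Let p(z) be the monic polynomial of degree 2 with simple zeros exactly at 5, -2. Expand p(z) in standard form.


The polynomial is p(z) = ∏_{α ∈ S} (z − α), where S = {5, -2}.
Expanding the product yields: p(z) = z^2 -3·z -10.
The resulting polynomial has degree 2 and real coefficients as required.

p(z) = z^2 -3·z -10.


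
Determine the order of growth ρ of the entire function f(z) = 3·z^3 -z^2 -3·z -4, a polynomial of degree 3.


|f(z)| ≤ Σ|c_k|·r^k = O(r^3) as r → ∞. Polynomial growth is O(e^{r^ε}) for every ε > 0 (since r^3/e^{r^ε} → 0), so ρ ≤ ε for all ε > 0, i.e. ρ = 0. Every nonconstant polynomial has order 0.
Therefore ρ = 0.

Order ρ = 0.


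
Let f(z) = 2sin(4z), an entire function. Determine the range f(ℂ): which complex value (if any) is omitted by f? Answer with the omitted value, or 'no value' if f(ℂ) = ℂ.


Little Picard bounds the complement of f(ℂ) to at most one point.
sin is entire and surjective onto ℂ: for every w ∈ ℂ, sin(ζ) = w has a solution ζ ∈ ℂ (e.g., via the complex inverse arcsin). With ζ = 4z this gives z = ζ/(4). Then 2·sin(4z) takes every value in 2·ℂ = ℂ, and adding 0 is a bijection of ℂ. So f is surjective and omits no value. (Note: only on the real line is sin bounded by [−1, 1].)

Omitted value: no value.


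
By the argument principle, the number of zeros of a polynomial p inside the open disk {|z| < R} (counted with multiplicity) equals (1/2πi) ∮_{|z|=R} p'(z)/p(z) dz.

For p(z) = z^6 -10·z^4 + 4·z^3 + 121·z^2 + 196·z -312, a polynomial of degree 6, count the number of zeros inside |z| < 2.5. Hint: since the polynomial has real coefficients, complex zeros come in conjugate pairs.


The zeros of p are: (3 + 2i), (3 - 2i), 1, -3, (-2 + 2i), (-2 - 2i).
Their magnitudes are: 3.606, 3.606, 1, 3, 2.828, 2.828.
Zeros with |z| < R = 2.5: 1.
Count = 1.
By the argument principle, (1/2πi) ∮_{|z|=R} p'(z)/p(z) dz equals exactly this count.

Number of zeros inside |z| < 2.5: 1.


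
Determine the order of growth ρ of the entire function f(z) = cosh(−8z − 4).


cosh(w) is a linear combination of e^{iw} and e^{−iw} (or e^w, e^{−w} in the hyperbolic case), so |cosh(w)| ≤ e^{|w|}. With w = −8z − 4, |w| ≤ 8|z| + 4 = 8r + 4 on |z| = r, giving M(r) ≤ e^{8r + 4}, so ρ ≤ 1. On a suitable ray (z = it for sin/cos; z = t for sinh/cosh, t real → ∞), |cosh(−8z − 4)| grows like e^{8|t|}/2, so ρ ≥ 1. Hence ρ = 1.
Therefore ρ = 1.

Order ρ = 1.


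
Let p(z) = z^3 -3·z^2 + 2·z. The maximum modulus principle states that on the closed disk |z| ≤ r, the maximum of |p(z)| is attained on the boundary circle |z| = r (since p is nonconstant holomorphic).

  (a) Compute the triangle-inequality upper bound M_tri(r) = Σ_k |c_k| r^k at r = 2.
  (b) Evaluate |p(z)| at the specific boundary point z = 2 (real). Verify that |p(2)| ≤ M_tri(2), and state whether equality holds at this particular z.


Coefficients: c_0 = 0, c_1 = 2, c_2 = -3, c_3 = 1. Radius r = 2.
Part (a). Triangle bound: M_tri(r) = Σ_k |c_k| r^k
  = |0|·2^0 + |2|·2^1 + |-3|·2^2 + |1|·2^3
  = 0 + 4 + 12 + 8 = 24.
This bounds M(r) := max_{|z|=r} |p(z)| from above; equality holds iff all terms c_k z^k can be made to align in phase at a single z on |z|=r.
Part (b). At z = 2 (real, on the circle |z| = r):
  p(2) = (0)·2^0 + (2)·2^1 + (-3)·2^2 + (1)·2^3 = 0.
  |p(2)| = 0.
Check: |p(2)| = 0 ≤ 24 = M_tri(2). ✓ Equality does not hold at z = 2 (the coefficients have mixed signs, so the terms do not all align in phase there).

M_tri(2) = 24; |p(2)| = 0; equality at z=2: no.


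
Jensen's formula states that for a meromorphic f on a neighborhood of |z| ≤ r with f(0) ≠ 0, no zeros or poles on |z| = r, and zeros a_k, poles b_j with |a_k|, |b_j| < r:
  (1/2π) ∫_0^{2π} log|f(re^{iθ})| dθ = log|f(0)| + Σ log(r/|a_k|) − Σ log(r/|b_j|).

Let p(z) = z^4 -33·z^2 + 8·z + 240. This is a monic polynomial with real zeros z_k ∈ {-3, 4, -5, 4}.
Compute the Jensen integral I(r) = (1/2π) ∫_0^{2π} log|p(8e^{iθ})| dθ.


Zeros: -5, -3, 4, 4; r = 8.
Inside |z| < r: -5, -3, 4, 4. Outside (|z| ≥ r): ∅.
p(0) = 240, so log|p(0)| = log(240) = 5.4806.
Apply Jensen: I(r) = log|p(0)| + Σ_k log(r/|z_k|), summed over zeros inside |z| < r.
  log(r/|z_k|) for z_k = -3: log(8/3) = 0.9808
  log(r/|z_k|) for z_k = 4: log(8/4) = 0.6931
  log(r/|z_k|) for z_k = -5: log(8/5) = 0.4700
  log(r/|z_k|) for z_k = 4: log(8/4) = 0.6931
Sum over inside zeros: 2.8371.
I(r) = log|p(0)| + (inside sum) = 5.4806 + 2.8371 = 8.3178.
Closed form (all zeros inside, monic): I(r) = n·log(r) = 4·log(8) = 8.3178. ✓

I(r) ≈ 8.3178.


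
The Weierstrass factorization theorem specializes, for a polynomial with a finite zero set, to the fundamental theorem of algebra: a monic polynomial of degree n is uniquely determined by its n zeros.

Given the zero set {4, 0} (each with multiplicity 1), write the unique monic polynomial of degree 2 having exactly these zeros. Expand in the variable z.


The polynomial is p(z) = ∏_{α ∈ S} (z − α), where S = {4, 0}.
Expanding the product yields: p(z) = z^2 -4·z.
The resulting polynomial has degree 2 and real coefficients as required.

p(z) = z^2 -4·z.


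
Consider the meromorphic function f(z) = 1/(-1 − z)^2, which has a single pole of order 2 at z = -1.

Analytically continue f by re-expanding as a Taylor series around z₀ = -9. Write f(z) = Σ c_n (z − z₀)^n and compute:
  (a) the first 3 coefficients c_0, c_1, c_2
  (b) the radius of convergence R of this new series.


Let w = z − z₀, so z = z₀ + w.
Then -1 − z = -1 − (z₀ + w) = (-1 − z₀) − w = 8 − w.
f(z) = 1/(8 − w)^2 = (1/(8)^2) · (1 − w/(8))^{−2}.
By the binomial series (1−u)^{−2} = Σ_{n≥0} C(n+1, 1) u^n for |u|<1, with u = w/(8):
  c_n = C(n+1, 1) / (8)^(n+2).
  c_0 = 1/(8)^2 = 1/64.
  c_1 = 2/(8)^3 = 1/256.
  c_2 = 3/(8)^4 = 3/4096.
The series is valid for |w/d| < 1, i.e. |z − z₀| < |d|.
Radius of convergence: R = |-1 − z₀| = |8| = 8 (distance from z₀ to the singularity z = -1).

c_0 = 1/64, c_1 = 1/256, c_2 = 3/4096; R = 8.


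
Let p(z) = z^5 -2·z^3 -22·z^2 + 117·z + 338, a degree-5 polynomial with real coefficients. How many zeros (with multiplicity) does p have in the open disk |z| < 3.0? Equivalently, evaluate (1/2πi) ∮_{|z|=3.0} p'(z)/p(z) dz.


The zeros of p are: (3 + 2i), (3 - 2i), -2, (-2 + 3i), (-2 - 3i).
Their magnitudes are: 3.606, 3.606, 2, 3.606, 3.606.
Zeros with |z| < R = 3.0: -2.
Count = 1.
By the argument principle, (1/2πi) ∮_{|z|=R} p'(z)/p(z) dz equals exactly this count.

Number of zeros inside |z| < 3.0: 1.


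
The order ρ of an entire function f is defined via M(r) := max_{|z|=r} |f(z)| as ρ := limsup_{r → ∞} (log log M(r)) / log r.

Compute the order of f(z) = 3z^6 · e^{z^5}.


M(r) = max_{|z|=r} |3|·|z|^6·|e^{z^5}| = 3·r^6 · e^{1r^5} (the factors attain their maxima compatibly on |z|=r). Then log M(r) = log 3 + 6·log r + 1r^5, dominated by the last term, so log log M(r) ~ 5·log r. The polynomial factor 3z^6 contributes only a log r term and does not affect the order. ρ = 5.
Therefore ρ = 5.

Order ρ = 5.


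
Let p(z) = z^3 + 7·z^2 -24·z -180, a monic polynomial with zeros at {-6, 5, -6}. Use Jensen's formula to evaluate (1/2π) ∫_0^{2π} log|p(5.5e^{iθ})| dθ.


Zeros: -6, -6, 5; r = 5.5.
Inside |z| < r: 5. Outside (|z| ≥ r): -6, -6.
p(0) = -180, so log|p(0)| = log(180) = 5.1930.
Apply Jensen: I(r) = log|p(0)| + Σ_k log(r/|z_k|), summed over zeros inside |z| < r.
  log(r/|z_k|) for z_k = 5: log(5.5/5) = 0.0953
  Outside zeros (-6, -6) contribute nothing to the Jensen sum.
Sum over inside zeros: 0.0953.
I(r) = log|p(0)| + (inside sum) = 5.1930 + 0.0953 = 5.2883.
Note: since some zeros are outside |z| ≤ r, the simplified n·log(r) form does NOT apply — only the inside zeros contribute.

I(r) ≈ 5.2883.


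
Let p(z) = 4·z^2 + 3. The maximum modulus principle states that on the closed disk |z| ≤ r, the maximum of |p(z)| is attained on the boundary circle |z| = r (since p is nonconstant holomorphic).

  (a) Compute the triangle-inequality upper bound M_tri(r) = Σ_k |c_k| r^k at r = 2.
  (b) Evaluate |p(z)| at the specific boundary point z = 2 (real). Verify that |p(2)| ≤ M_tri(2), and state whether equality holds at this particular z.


Coefficients: c_0 = 3, c_1 = 0, c_2 = 4. Radius r = 2.
Part (a). Triangle bound: M_tri(r) = Σ_k |c_k| r^k
  = |3|·2^0 + |0|·2^1 + |4|·2^2
  = 3 + 0 + 16 = 19.
This bounds M(r) := max_{|z|=r} |p(z)| from above; equality holds iff all terms c_k z^k can be made to align in phase at a single z on |z|=r.
Part (b). At z = 2 (real, on the circle |z| = r):
  p(2) = (3)·2^0 + (0)·2^1 + (4)·2^2 = 19.
  |p(2)| = 19.
Since all nonzero coefficients share the same sign, |p(2)| = 19 = M_tri(2); the triangle bound is attained at z = 2, so in fact M(r) = 19.

M_tri(2) = 19; |p(2)| = 19; equality at z=2: yes.


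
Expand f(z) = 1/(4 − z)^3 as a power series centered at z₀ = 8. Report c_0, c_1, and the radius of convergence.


Let w = z − z₀, so z = z₀ + w.
Then 4 − z = 4 − (z₀ + w) = (4 − z₀) − w = -4 − w.
f(z) = 1/(-4 − w)^3 = (1/(-4)^3) · (1 − w/(-4))^{−3}.
By the binomial series (1−u)^{−3} = Σ_{n≥0} C(n+2, 2) u^n for |u|<1, with u = w/(-4):
  c_n = C(n+2, 2) / (-4)^(n+3).
  c_0 = 1/(-4)^3 = -1/64.
  c_1 = 3/(-4)^4 = 3/256.
The series is valid for |w/d| < 1, i.e. |z − z₀| < |d|.
Radius of convergence: R = |4 − z₀| = |-4| = 4 (distance from z₀ to the singularity z = 4).

c_0 = -1/64, c_1 = 3/256; R = 4.


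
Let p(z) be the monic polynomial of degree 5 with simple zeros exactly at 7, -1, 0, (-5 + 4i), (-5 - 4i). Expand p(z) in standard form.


The polynomial is p(z) = ∏_{α ∈ S} (z − α), where S = {7, -1, 0, (-5 + 4i), (-5 - 4i)}.
Expanding the product yields: p(z) = z^5 + 4·z^4 -26·z^3 -316·z^2 -287·z.
Note conjugate pairs combine to real quadratics: (z − (-5+4i))(z − (-5−4i)) = z² + 10z + 41.
The resulting polynomial has degree 5 and real coefficients as required.

p(z) = z^5 + 4·z^4 -26·z^3 -316·z^2 -287·z.


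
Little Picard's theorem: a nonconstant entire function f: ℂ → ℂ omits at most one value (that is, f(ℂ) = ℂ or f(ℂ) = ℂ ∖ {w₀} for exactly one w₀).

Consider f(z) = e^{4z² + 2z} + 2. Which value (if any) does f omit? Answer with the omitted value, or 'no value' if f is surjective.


Little Picard bounds the complement of f(ℂ) to at most one point.
The exponent g(z) = 4z² + 2z is a nonconstant polynomial, hence surjective onto ℂ. So e^{g(z)} takes every value in {e^w : w ∈ ℂ} = ℂ ∖ {0}. Adding 2 shifts the range to ℂ ∖ {2}. f omits exactly 2.

Omitted value: 2.


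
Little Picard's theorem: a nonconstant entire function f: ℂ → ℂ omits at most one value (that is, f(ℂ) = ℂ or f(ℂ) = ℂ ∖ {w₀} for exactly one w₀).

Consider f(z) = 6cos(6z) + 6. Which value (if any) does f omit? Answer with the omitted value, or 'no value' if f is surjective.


Little Picard bounds the complement of f(ℂ) to at most one point.
cos is entire and surjective onto ℂ: for every w ∈ ℂ, cos(ζ) = w has a solution ζ ∈ ℂ (e.g., via the complex inverse arccos). With ζ = 6z this gives z = ζ/(6). Then 6·cos(6z) takes every value in 6·ℂ = ℂ, and adding 6 is a bijection of ℂ. So f is surjective and omits no value. (Note: only on the real line is cos bounded by [−1, 1].)

Omitted value: no value.


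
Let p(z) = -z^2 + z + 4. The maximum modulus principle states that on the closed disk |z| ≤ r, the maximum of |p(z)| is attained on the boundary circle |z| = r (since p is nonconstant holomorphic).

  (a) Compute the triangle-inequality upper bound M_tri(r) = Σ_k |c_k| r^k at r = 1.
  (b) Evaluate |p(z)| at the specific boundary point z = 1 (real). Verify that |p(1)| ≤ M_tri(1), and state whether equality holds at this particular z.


Coefficients: c_0 = 4, c_1 = 1, c_2 = -1. Radius r = 1.
Part (a). Triangle bound: M_tri(r) = Σ_k |c_k| r^k
  = |4|·1^0 + |1|·1^1 + |-1|·1^2
  = 4 + 1 + 1 = 6.
This bounds M(r) := max_{|z|=r} |p(z)| from above; equality holds iff all terms c_k z^k can be made to align in phase at a single z on |z|=r.
Part (b). At z = 1 (real, on the circle |z| = r):
  p(1) = (4)·1^0 + (1)·1^1 + (-1)·1^2 = 4.
  |p(1)| = 4.
Check: |p(1)| = 4 ≤ 6 = M_tri(1). ✓ Equality does not hold at z = 1 (the coefficients have mixed signs, so the terms do not all align in phase there).

M_tri(1) = 6; |p(1)| = 4; equality at z=1: no.


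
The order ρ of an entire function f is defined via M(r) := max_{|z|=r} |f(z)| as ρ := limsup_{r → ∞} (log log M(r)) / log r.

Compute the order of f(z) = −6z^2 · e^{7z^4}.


M(r) = max_{|z|=r} |-6|·|z|^2·|e^{7z^4}| = 6·r^2 · e^{7r^4} (the factors attain their maxima compatibly on |z|=r). Then log M(r) = log 6 + 2·log r + 7r^4, dominated by the last term, so log log M(r) ~ 4·log r. The polynomial factor -6z^2 contributes only a log r term and does not affect the order. ρ = 4.
Therefore ρ = 4.

Order ρ = 4.


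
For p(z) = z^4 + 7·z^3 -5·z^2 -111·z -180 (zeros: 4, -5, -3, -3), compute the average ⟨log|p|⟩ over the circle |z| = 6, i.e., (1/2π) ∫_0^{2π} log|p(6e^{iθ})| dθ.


Zeros: -5, -3, -3, 4; r = 6.
Inside |z| < r: -5, -3, -3, 4. Outside (|z| ≥ r): ∅.
p(0) = -180, so log|p(0)| = log(180) = 5.1930.
Apply Jensen: I(r) = log|p(0)| + Σ_k log(r/|z_k|), summed over zeros inside |z| < r.
  log(r/|z_k|) for z_k = 4: log(6/4) = 0.4055
  log(r/|z_k|) for z_k = -5: log(6/5) = 0.1823
  log(r/|z_k|) for z_k = -3: log(6/3) = 0.6931
  log(r/|z_k|) for z_k = -3: log(6/3) = 0.6931
Sum over inside zeros: 1.9741.
I(r) = log|p(0)| + (inside sum) = 5.1930 + 1.9741 = 7.1670.
Closed form (all zeros inside, monic): I(r) = n·log(r) = 4·log(6) = 7.1670. ✓

I(r) ≈ 7.1670.


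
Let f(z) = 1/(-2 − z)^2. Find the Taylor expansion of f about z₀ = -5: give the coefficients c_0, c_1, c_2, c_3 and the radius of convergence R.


Let w = z − z₀, so z = z₀ + w.
Then -2 − z = -2 − (z₀ + w) = (-2 − z₀) − w = 3 − w.
f(z) = 1/(3 − w)^2 = (1/(3)^2) · (1 − w/(3))^{−2}.
By the binomial series (1−u)^{−2} = Σ_{n≥0} C(n+1, 1) u^n for |u|<1, with u = w/(3):
  c_n = C(n+1, 1) / (3)^(n+2).
  c_0 = 1/(3)^2 = 1/9.
  c_1 = 2/(3)^3 = 2/27.
  c_2 = 3/(3)^4 = 1/27.
  c_3 = 4/(3)^5 = 4/243.
The series is valid for |w/d| < 1, i.e. |z − z₀| < |d|.
Radius of convergence: R = |-2 − z₀| = |3| = 3 (distance from z₀ to the singularity z = -2).

c_0 = 1/9, c_1 = 2/27, c_2 = 1/27, c_3 = 4/243; R = 3.


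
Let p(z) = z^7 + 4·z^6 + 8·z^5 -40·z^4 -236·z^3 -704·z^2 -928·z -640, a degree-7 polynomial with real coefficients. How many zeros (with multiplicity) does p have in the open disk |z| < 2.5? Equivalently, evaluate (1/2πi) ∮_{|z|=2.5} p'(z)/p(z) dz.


The zeros of p are: (-1 + 3i), (-1 - 3i), 4, (-2 + 2i), (-2 - 2i), (-1 + 1i), (-1 - 1i).
Their magnitudes are: 3.162, 3.162, 4, 2.828, 2.828, 1.414, 1.414.
Zeros with |z| < R = 2.5: (-1 + 1i), (-1 - 1i).
Count = 2.
By the argument principle, (1/2πi) ∮_{|z|=R} p'(z)/p(z) dz equals exactly this count.

Number of zeros inside |z| < 2.5: 2.


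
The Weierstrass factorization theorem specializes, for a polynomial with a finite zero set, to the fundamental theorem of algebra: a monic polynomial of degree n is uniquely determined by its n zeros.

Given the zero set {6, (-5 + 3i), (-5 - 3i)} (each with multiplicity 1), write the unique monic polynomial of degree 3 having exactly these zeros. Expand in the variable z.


The polynomial is p(z) = ∏_{α ∈ S} (z − α), where S = {6, (-5 + 3i), (-5 - 3i)}.
Expanding the product yields: p(z) = z^3 + 4·z^2 -26·z -204.
Note conjugate pairs combine to real quadratics: (z − (-5+3i))(z − (-5−3i)) = z² + 10z + 34.
The resulting polynomial has degree 3 and real coefficients as required.

p(z) = z^3 + 4·z^2 -26·z -204.


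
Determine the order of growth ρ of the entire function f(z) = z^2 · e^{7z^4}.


M(r) = max_{|z|=r} |1|·|z|^2·|e^{7z^4}| = 1·r^2 · e^{7r^4} (the factors attain their maxima compatibly on |z|=r). Then log M(r) = log 1 + 2·log r + 7r^4, dominated by the last term, so log log M(r) ~ 4·log r. The polynomial factor 1z^2 contributes only a log r term and does not affect the order. ρ = 4.
Therefore ρ = 4.

Order ρ = 4.


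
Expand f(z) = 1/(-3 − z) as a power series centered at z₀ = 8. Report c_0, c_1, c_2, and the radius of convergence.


Let w = z − z₀, so z = z₀ + w.
Then -3 − z = -3 − (z₀ + w) = (-3 − z₀) − w = -11 − w.
f(z) = 1/(-11 − w) = (1/(-11)) · 1/(1 − w/(-11)) = Σ_{n≥0} w^n / (-11)^(n+1).
So c_n = 1/(-11)^(n+1):
  c_0 = 1/(-11)^1 = -1/11.
  c_1 = 1/(-11)^2 = 1/121.
  c_2 = 1/(-11)^3 = -1/1331.
The series is valid for |w/d| < 1, i.e. |z − z₀| < |d|.
Radius of convergence: R = |-3 − z₀| = |-11| = 11 (distance from z₀ to the singularity z = -3).

c_0 = -1/11, c_1 = 1/121, c_2 = -1/1331; R = 11.


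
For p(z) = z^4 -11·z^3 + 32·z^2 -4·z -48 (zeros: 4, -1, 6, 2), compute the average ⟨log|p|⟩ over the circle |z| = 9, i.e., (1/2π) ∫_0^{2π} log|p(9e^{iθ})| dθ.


Zeros: -1, 2, 4, 6; r = 9.
Inside |z| < r: -1, 2, 4, 6. Outside (|z| ≥ r): ∅.
p(0) = -48, so log|p(0)| = log(48) = 3.8712.
Apply Jensen: I(r) = log|p(0)| + Σ_k log(r/|z_k|), summed over zeros inside |z| < r.
  log(r/|z_k|) for z_k = 4: log(9/4) = 0.8109
  log(r/|z_k|) for z_k = -1: log(9/1) = 2.1972
  log(r/|z_k|) for z_k = 6: log(9/6) = 0.4055
  log(r/|z_k|) for z_k = 2: log(9/2) = 1.5041
Sum over inside zeros: 4.9177.
I(r) = log|p(0)| + (inside sum) = 3.8712 + 4.9177 = 8.7889.
Closed form (all zeros inside, monic): I(r) = n·log(r) = 4·log(9) = 8.7889. ✓

I(r) ≈ 8.7889.


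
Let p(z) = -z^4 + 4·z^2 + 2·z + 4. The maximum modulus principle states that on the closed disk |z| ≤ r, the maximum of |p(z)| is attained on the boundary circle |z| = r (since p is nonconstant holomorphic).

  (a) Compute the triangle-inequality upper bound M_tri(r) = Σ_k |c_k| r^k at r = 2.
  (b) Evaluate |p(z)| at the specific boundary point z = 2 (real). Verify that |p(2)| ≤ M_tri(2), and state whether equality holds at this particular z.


Coefficients: c_0 = 4, c_1 = 2, c_2 = 4, c_3 = 0, c_4 = -1. Radius r = 2.
Part (a). Triangle bound: M_tri(r) = Σ_k |c_k| r^k
  = |4|·2^0 + |2|·2^1 + |4|·2^2 + |0|·2^3 + |-1|·2^4
  = 4 + 4 + 16 + 0 + 16 = 40.
This bounds M(r) := max_{|z|=r} |p(z)| from above; equality holds iff all terms c_k z^k can be made to align in phase at a single z on |z|=r.
Part (b). At z = 2 (real, on the circle |z| = r):
  p(2) = (4)·2^0 + (2)·2^1 + (4)·2^2 + (0)·2^3 + (-1)·2^4 = 8.
  |p(2)| = 8.
Check: |p(2)| = 8 ≤ 40 = M_tri(2). ✓ Equality does not hold at z = 2 (the coefficients have mixed signs, so the terms do not all align in phase there).

M_tri(2) = 40; |p(2)| = 8; equality at z=2: no.


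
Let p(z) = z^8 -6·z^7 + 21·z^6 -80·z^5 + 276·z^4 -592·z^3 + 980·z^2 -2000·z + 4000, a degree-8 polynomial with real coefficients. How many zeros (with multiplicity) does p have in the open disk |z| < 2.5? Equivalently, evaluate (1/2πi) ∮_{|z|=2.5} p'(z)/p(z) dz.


The zeros of p are: (-1 + 3i), (-1 - 3i), (2 + 2i), (2 - 2i), (-1 + 2i), (-1 - 2i), (3 + 1i), (3 - 1i).
Their magnitudes are: 3.162, 3.162, 2.828, 2.828, 2.236, 2.236, 3.162, 3.162.
Zeros with |z| < R = 2.5: (-1 + 2i), (-1 - 2i).
Count = 2.
By the argument principle, (1/2πi) ∮_{|z|=R} p'(z)/p(z) dz equals exactly this count.

Number of zeros inside |z| < 2.5: 2.


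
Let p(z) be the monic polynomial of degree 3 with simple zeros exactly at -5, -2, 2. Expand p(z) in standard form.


The polynomial is p(z) = ∏_{α ∈ S} (z − α), where S = {-5, -2, 2}.
Expanding the product yields: p(z) = z^3 + 5·z^2 -4·z -20.
The resulting polynomial has degree 3 and real coefficients as required.

p(z) = z^3 + 5·z^2 -4·z -20.


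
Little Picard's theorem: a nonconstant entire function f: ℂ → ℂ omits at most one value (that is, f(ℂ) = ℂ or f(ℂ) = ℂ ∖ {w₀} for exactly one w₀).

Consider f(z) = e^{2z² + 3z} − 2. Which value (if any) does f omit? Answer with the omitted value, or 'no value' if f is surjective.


Little Picard bounds the complement of f(ℂ) to at most one point.
The exponent g(z) = 2z² + 3z is a nonconstant polynomial, hence surjective onto ℂ. So e^{g(z)} takes every value in {e^w : w ∈ ℂ} = ℂ ∖ {0}. Adding -2 shifts the range to ℂ ∖ {-2}. f omits exactly -2.

Omitted value: -2.


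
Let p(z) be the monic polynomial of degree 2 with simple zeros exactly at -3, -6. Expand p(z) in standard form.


The polynomial is p(z) = ∏_{α ∈ S} (z − α), where S = {-3, -6}.
Expanding the product yields: p(z) = z^2 + 9·z + 18.
The resulting polynomial has degree 2 and real coefficients as required.

p(z) = z^2 + 9·z + 18.


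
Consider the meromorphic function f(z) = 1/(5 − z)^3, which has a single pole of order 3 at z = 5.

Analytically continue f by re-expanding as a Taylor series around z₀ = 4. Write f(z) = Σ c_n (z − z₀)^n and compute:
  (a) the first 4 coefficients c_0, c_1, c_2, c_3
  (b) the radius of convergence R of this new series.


Let w = z − z₀, so z = z₀ + w.
Then 5 − z = 5 − (z₀ + w) = (5 − z₀) − w = 1 − w.
f(z) = 1/(1 − w)^3 = (1/(1)^3) · (1 − w/(1))^{−3}.
By the binomial series (1−u)^{−3} = Σ_{n≥0} C(n+2, 2) u^n for |u|<1, with u = w/(1):
  c_n = C(n+2, 2) / (1)^(n+3).
  c_0 = 1/(1)^3 = 1.
  c_1 = 3/(1)^4 = 3.
  c_2 = 6/(1)^5 = 6.
  c_3 = 10/(1)^6 = 10.
The series is valid for |w/d| < 1, i.e. |z − z₀| < |d|.
Radius of convergence: R = |5 − z₀| = |1| = 1 (distance from z₀ to the singularity z = 5).

c_0 = 1, c_1 = 3, c_2 = 6, c_3 = 10; R = 1.


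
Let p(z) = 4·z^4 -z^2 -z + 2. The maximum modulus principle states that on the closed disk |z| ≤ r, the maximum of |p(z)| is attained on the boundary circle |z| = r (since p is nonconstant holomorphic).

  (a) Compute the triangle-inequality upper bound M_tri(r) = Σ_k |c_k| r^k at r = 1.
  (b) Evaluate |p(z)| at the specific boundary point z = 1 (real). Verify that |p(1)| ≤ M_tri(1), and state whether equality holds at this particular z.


Coefficients: c_0 = 2, c_1 = -1, c_2 = -1, c_3 = 0, c_4 = 4. Radius r = 1.
Part (a). Triangle bound: M_tri(r) = Σ_k |c_k| r^k
  = |2|·1^0 + |-1|·1^1 + |-1|·1^2 + |0|·1^3 + |4|·1^4
  = 2 + 1 + 1 + 0 + 4 = 8.
This bounds M(r) := max_{|z|=r} |p(z)| from above; equality holds iff all terms c_k z^k can be made to align in phase at a single z on |z|=r.
Part (b). At z = 1 (real, on the circle |z| = r):
  p(1) = (2)·1^0 + (-1)·1^1 + (-1)·1^2 + (0)·1^3 + (4)·1^4 = 4.
  |p(1)| = 4.
Check: |p(1)| = 4 ≤ 8 = M_tri(1). ✓ Equality does not hold at z = 1 (the coefficients have mixed signs, so the terms do not all align in phase there).

M_tri(1) = 8; |p(1)| = 4; equality at z=1: no.


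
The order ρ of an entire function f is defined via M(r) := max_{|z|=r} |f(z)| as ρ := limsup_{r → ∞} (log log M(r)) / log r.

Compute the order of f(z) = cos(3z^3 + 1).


Write cos(w) = (e^{iw} ± e^{−iw})/(2 or 2i), so |cos(w)| ≤ e^{|w|}. With w = 3z^3 + 1, |w| ≤ 3r^3 + 1 on |z|=r, giving M(r) ≤ e^{3r^3 + 1} and ρ ≤ 3. For the lower bound, choose z on |z|=r with 3z^3 purely imaginary of modulus 3r^3; then |cos(3z^3 + 1)| grows like e^{3r^3}/2, so ρ ≥ 3. Hence ρ = 3.
Therefore ρ = 3.

Order ρ = 3.


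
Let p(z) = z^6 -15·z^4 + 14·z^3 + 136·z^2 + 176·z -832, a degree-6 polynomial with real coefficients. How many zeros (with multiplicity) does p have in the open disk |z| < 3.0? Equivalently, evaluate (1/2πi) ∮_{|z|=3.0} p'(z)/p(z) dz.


The zeros of p are: -4, (3 + 2i), (3 - 2i), (-2 + 2i), (-2 - 2i), 2.
Their magnitudes are: 4, 3.606, 3.606, 2.828, 2.828, 2.
Zeros with |z| < R = 3.0: (-2 + 2i), (-2 - 2i), 2.
Count = 3.
By the argument principle, (1/2πi) ∮_{|z|=R} p'(z)/p(z) dz equals exactly this count.

Number of zeros inside |z| < 3.0: 3.


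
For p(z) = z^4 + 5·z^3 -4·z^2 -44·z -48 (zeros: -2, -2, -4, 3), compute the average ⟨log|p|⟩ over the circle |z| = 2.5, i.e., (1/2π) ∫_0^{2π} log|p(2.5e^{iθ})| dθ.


Zeros: -4, -2, -2, 3; r = 2.5.
Inside |z| < r: -2, -2. Outside (|z| ≥ r): -4, 3.
p(0) = -48, so log|p(0)| = log(48) = 3.8712.
Apply Jensen: I(r) = log|p(0)| + Σ_k log(r/|z_k|), summed over zeros inside |z| < r.
  log(r/|z_k|) for z_k = -2: log(2.5/2) = 0.2231
  log(r/|z_k|) for z_k = -2: log(2.5/2) = 0.2231
  Outside zeros (-4, 3) contribute nothing to the Jensen sum.
Sum over inside zeros: 0.4463.
I(r) = log|p(0)| + (inside sum) = 3.8712 + 0.4463 = 4.3175.
Note: since some zeros are outside |z| ≤ r, the simplified n·log(r) form does NOT apply — only the inside zeros contribute.

I(r) ≈ 4.3175.


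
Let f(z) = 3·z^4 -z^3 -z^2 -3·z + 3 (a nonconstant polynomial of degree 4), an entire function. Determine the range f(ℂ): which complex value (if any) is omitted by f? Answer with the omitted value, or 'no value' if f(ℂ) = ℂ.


Little Picard bounds the complement of f(ℂ) to at most one point.
For every w ∈ ℂ, the equation p(z) − w = 0 is a nonconstant polynomial in z and hence has at least one root by the fundamental theorem of algebra. So p is surjective onto ℂ, omitting no value.

Omitted value: no value.


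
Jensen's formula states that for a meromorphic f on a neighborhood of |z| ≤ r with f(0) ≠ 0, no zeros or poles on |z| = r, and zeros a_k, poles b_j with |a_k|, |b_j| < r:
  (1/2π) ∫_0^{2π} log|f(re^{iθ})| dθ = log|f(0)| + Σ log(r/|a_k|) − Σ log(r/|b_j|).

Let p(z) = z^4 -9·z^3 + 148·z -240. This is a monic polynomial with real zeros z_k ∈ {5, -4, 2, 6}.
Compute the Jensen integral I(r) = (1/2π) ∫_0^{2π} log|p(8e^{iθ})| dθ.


Zeros: -4, 2, 5, 6; r = 8.
Inside |z| < r: -4, 2, 5, 6. Outside (|z| ≥ r): ∅.
p(0) = -240, so log|p(0)| = log(240) = 5.4806.
Apply Jensen: I(r) = log|p(0)| + Σ_k log(r/|z_k|), summed over zeros inside |z| < r.
  log(r/|z_k|) for z_k = 5: log(8/5) = 0.4700
  log(r/|z_k|) for z_k = -4: log(8/4) = 0.6931
  log(r/|z_k|) for z_k = 2: log(8/2) = 1.3863
  log(r/|z_k|) for z_k = 6: log(8/6) = 0.2877
Sum over inside zeros: 2.8371.
I(r) = log|p(0)| + (inside sum) = 5.4806 + 2.8371 = 8.3178.
Closed form (all zeros inside, monic): I(r) = n·log(r) = 4·log(8) = 8.3178. ✓

I(r) ≈ 8.3178.
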